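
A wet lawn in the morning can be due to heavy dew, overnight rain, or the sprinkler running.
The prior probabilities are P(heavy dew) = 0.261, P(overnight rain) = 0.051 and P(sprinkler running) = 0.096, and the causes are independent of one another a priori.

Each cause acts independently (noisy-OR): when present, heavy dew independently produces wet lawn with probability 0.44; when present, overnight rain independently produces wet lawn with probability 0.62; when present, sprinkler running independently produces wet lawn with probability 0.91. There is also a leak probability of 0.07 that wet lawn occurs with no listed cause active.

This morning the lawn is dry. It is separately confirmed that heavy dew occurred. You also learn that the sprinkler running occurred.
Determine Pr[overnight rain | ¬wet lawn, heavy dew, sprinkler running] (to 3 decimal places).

Under noisy-OR, P(wet lawn | causes) = 1 − (1−0.07)·∏(1−qᵢ) over the active causes.
Sum P(¬wet lawn|·) weighted by the priors over both values of overnight rain:
  P(¬wet lawn | heavy dew, sprinkler running) = 0.046872*0.949 + 0.017811*0.051
        = 0.044482 + 0.000908 = 0.045390
Configurations with overnight rain contribute 0.000908, so
  P(overnight rain | ¬wet lawn, heavy dew, sprinkler running) = 0.000908 / 0.045390 ≈ 0.020

Pr[overnight rain | ¬wet lawn, heavy dew, sprinkler running] ≈ 0.020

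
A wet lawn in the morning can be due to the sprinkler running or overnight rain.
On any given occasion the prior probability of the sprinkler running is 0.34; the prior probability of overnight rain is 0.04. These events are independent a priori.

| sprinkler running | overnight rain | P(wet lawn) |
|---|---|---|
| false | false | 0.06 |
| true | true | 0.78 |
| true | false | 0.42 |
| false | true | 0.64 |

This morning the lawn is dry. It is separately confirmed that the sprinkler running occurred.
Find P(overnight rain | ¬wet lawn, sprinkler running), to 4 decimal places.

Sum P(¬wet lawn|·) weighted by the priors over both values of overnight rain:
  P(¬wet lawn | sprinkler running) = 0.58×0.96 + 0.22×0.04
        = 0.556800 + 0.008800 = 0.565600
Keeping only the overnight rain-present terms gives 0.008800, so
  P(overnight rain | ¬wet lawn, sprinkler running) = 0.008800 / 0.565600 ≈ 0.0156

P(overnight rain | ¬wet lawn, sprinkler running) ≈ 0.0156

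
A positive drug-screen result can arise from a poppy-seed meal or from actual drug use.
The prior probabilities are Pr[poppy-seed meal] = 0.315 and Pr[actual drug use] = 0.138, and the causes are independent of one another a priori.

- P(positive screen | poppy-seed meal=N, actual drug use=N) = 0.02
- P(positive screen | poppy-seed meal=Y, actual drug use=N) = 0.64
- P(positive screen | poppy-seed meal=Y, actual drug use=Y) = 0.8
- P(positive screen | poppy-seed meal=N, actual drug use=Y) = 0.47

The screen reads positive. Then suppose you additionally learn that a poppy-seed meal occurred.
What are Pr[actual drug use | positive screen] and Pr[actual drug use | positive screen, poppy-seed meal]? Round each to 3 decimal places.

Pr[actual drug use | positive screen] ≈ 0.299; Pr[actual drug use | positive screen, poppy-seed meal] ≈ 0.167

P(positive screen) = 0.02*0.685*0.862 + 0.47*0.685*0.138 + 0.64*0.315*0.862 + 0.8*0.315*0.138 = 0.011809 + 0.044429 + 0.173779 + 0.034776 = 0.264793
Restricting to configurations with actual drug use present: 0.044429 + 0.034776 = 0.079205.
So P(actual drug use | positive screen) = 0.079205/0.264793 ≈ 0.299.

Now condition on the additional information:
P(positive screen | poppy-seed meal) = 0.64*0.862 + 0.8*0.138 = 0.551680 + 0.110400 = 0.662080
Restricting to configurations with actual drug use present: 0.8*0.138 = 0.110400.
Hence the posterior is 0.110400/0.662080 ≈ 0.167.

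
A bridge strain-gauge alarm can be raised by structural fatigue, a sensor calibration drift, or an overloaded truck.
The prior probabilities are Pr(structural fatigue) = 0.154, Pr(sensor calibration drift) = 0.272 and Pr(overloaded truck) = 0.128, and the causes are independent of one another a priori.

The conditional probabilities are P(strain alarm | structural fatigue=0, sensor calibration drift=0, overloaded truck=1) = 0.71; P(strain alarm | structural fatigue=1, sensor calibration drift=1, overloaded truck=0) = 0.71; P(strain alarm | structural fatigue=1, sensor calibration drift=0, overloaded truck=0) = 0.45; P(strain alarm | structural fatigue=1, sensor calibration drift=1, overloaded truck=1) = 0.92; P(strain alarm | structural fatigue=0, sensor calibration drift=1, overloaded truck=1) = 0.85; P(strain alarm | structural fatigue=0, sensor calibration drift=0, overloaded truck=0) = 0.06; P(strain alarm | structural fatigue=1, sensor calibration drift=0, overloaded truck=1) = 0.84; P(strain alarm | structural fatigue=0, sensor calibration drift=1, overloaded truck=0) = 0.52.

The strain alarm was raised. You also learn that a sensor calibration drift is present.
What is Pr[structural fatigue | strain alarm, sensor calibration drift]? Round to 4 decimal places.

Pr[structural fatigue | strain alarm, sensor calibration drift] ≈ 0.1926

Sum P(strain alarm|·) weighted by the priors over the 4 (structural fatigue, overloaded truck) configurations:
  P(strain alarm | sensor calibration drift) = 0.52·0.846·0.872 + 0.85·0.846·0.128 + 0.71·0.154·0.872 + 0.92·0.154·0.128
        = 0.383610 + 0.092045 + 0.095344 + 0.018135 = 0.589134
Configurations with structural fatigue contribute 0.113479, so
  P(structural fatigue | strain alarm, sensor calibration drift) = 0.113479 / 0.589134 ≈ 0.1926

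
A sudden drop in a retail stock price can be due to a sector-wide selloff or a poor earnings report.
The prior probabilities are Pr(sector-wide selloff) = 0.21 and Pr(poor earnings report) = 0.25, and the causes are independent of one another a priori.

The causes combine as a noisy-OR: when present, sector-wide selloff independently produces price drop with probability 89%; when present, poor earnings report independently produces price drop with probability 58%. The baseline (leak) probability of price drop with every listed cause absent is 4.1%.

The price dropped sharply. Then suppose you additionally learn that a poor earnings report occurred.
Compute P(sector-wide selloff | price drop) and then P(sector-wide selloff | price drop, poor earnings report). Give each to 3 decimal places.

P(sector-wide selloff | price drop) ≈ 0.573; P(sector-wide selloff | price drop, poor earnings report) ≈ 0.298

Under noisy-OR, P(price drop | causes) = 1 − (1−0.041)·∏(1−qᵢ) over the active causes.
P(price drop) = 0.041·0.79·0.75 + 0.59722·0.79·0.25 + 0.89451·0.21·0.75 + 0.955694·0.21·0.25 = 0.024293 + 0.117951 + 0.140885 + 0.050174 = 0.333303
Of this, 0.191059 comes from 0.140885 + 0.050174 (the sector-wide selloff=true cases).
P(sector-wide selloff | price drop) = 0.191059 / 0.333303 ≈ 0.573

Now also conditioning on poor earnings report=true:
Sum P(price drop|·) weighted by the priors over both values of sector-wide selloff:
  P(price drop | poor earnings report) = 0.59722·0.79 + 0.955694·0.21
        = 0.471804 + 0.200696 = 0.672500
The terms with sector-wide selloff present sum to 0.200696, so
  P(sector-wide selloff | price drop, poor earnings report) = 0.200696 / 0.672500 ≈ 0.298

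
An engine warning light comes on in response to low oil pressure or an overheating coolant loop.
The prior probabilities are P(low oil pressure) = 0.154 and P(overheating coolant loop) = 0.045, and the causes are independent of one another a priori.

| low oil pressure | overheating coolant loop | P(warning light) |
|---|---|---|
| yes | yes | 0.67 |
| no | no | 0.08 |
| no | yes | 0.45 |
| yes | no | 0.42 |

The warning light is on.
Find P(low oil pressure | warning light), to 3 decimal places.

P(warning light) = 0.08·0.846·0.955 + 0.45·0.846·0.045 + 0.42·0.154·0.955 + 0.67·0.154·0.045 = 0.064634 + 0.017131 + 0.061769 + 0.004643 = 0.148177
Restricting to configurations with low oil pressure present: 0.061769 + 0.004643 = 0.066412.
So P(low oil pressure | warning light) = 0.066412/0.148177 ≈ 0.448.

P(low oil pressure | warning light) ≈ 0.448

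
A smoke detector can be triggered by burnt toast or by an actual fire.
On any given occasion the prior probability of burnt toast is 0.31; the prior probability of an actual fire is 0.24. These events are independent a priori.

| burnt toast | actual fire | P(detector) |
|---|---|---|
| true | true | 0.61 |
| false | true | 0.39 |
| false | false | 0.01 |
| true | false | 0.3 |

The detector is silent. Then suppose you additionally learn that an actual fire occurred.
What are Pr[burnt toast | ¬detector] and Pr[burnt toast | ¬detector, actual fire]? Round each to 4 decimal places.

Numerator (weight on configurations with burnt toast): 0.164920 + 0.029016 = 0.193936
Denominator P(¬detector): 0.99×0.69×0.76 + 0.61×0.69×0.24 + 0.7×0.31×0.76 + 0.39×0.31×0.24 = 0.814108
P(burnt toast | ¬detector) = 0.193936/0.814108 ≈ 0.2382

Now also conditioning on actual fire=true:
Enumerate both values of burnt toast and weight by the priors:
  P(¬detector | actual fire) = 0.61·0.69 + 0.39·0.31
        = 0.420900 + 0.120900 = 0.541800
The terms with burnt toast present sum to 0.120900, so
  P(burnt toast | ¬detector, actual fire) = 0.120900 / 0.541800 ≈ 0.2231

Pr[burnt toast | ¬detector] ≈ 0.2382; Pr[burnt toast | ¬detector, actual fire] ≈ 0.2231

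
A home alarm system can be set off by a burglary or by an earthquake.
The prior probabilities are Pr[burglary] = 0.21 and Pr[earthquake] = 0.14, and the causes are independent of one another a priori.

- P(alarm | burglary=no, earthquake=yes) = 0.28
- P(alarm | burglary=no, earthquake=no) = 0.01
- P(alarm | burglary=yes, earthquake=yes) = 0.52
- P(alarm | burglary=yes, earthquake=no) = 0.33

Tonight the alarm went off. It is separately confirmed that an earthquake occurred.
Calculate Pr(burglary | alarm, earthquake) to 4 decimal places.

P(alarm | earthquake) = 0.28×0.79 + 0.52×0.21 = 0.221200 + 0.109200 = 0.330400
Of this, 0.109200 comes from 0.52×0.21 (the burglary=true cases).
So P(burglary | alarm, earthquake) = 0.109200/0.330400 ≈ 0.3305.

Pr(burglary | alarm, earthquake) ≈ 0.3305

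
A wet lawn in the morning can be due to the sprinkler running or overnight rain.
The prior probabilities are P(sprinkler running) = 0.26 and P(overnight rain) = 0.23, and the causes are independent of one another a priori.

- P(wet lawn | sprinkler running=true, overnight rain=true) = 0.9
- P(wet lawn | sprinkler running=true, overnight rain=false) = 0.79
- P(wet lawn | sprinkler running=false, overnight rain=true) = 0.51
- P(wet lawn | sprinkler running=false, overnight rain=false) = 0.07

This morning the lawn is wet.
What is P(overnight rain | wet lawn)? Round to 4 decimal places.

P(wet lawn) = 0.07×0.74×0.77 + 0.51×0.74×0.23 + 0.79×0.26×0.77 + 0.9×0.26×0.23 = 0.039886 + 0.086802 + 0.158158 + 0.053820 = 0.338666
The overnight rain-present share is 0.086802 + 0.053820 = 0.140622.
P(overnight rain | wet lawn) = 0.140622 / 0.338666 ≈ 0.4152

P(overnight rain | wet lawn) ≈ 0.4152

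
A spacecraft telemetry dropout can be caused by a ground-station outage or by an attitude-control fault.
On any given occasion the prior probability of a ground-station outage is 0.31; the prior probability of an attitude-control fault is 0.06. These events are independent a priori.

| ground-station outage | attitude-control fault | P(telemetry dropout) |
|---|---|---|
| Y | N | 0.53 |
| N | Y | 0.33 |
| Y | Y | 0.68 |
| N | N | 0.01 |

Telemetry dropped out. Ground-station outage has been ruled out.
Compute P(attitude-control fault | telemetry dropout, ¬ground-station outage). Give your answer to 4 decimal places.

Sum P(telemetry dropout|·) weighted by the priors over both values of attitude-control fault:
  P(telemetry dropout | ¬ground-station outage) = 0.01·0.94 + 0.33·0.06
        = 0.009400 + 0.019800 = 0.029200
The terms with attitude-control fault present sum to 0.019800, so
  P(attitude-control fault | telemetry dropout, ¬ground-station outage) = 0.019800 / 0.029200 ≈ 0.6781

P(attitude-control fault | telemetry dropout, ¬ground-station outage) ≈ 0.6781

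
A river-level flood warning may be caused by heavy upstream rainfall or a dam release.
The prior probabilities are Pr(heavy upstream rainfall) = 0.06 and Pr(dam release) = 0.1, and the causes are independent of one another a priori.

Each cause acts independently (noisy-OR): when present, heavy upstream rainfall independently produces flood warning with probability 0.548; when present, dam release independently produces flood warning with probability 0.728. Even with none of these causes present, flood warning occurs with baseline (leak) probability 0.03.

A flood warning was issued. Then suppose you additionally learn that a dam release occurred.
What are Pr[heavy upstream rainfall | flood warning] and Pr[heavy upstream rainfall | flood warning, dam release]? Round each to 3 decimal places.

Pr[heavy upstream rainfall | flood warning] ≈ 0.274; Pr[heavy upstream rainfall | flood warning, dam release] ≈ 0.071

Under noisy-OR, P(flood warning | causes) = 1 − (1−0.03)·∏(1−qᵢ) over the active causes.
Enumerate the 4 (heavy upstream rainfall, dam release) configurations and weight by the priors:
  P(flood warning) = 0.03×0.94×0.9 + 0.73616×0.94×0.1 + 0.56156×0.06×0.9 + 0.880744×0.06×0.1
        = 0.025380 + 0.069199 + 0.030324 + 0.005284 = 0.130187
Configurations with heavy upstream rainfall contribute 0.035608, so
  P(heavy upstream rainfall | flood warning) = 0.035608 / 0.130187 ≈ 0.274

Now also conditioning on dam release=true:
Enumerate both values of heavy upstream rainfall and weight by the priors:
  P(flood warning | dam release) = 0.73616*0.94 + 0.880744*0.06
        = 0.691990 + 0.052845 = 0.744835
Configurations with heavy upstream rainfall contribute 0.052845, so
  P(heavy upstream rainfall | flood warning, dam release) = 0.052845 / 0.744835 ≈ 0.071
— dam release explains away the evidence for heavy upstream rainfall.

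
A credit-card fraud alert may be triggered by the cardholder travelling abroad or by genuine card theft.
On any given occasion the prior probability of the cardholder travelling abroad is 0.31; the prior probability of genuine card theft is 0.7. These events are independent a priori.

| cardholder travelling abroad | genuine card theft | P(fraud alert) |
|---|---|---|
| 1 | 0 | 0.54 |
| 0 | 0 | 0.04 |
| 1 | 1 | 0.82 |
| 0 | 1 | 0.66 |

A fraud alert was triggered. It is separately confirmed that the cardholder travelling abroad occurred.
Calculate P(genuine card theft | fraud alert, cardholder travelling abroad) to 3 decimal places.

P(genuine card theft | fraud alert, cardholder travelling abroad) ≈ 0.780

Sum P(fraud alert|·) weighted by the priors over both values of genuine card theft:
  P(fraud alert | cardholder travelling abroad) = 0.54*0.3 + 0.82*0.7
        = 0.162000 + 0.574000 = 0.736000
Configurations with genuine card theft contribute 0.574000, so
  P(genuine card theft | fraud alert, cardholder travelling abroad) = 0.574000 / 0.736000 ≈ 0.780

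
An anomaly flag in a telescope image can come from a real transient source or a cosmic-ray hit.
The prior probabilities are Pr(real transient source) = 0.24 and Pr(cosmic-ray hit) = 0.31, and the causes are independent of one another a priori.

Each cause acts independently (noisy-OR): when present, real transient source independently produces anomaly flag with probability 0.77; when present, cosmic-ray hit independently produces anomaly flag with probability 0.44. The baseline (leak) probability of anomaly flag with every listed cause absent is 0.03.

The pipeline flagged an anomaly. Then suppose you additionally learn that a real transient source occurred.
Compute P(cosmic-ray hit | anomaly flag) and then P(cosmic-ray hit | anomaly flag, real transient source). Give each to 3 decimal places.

Under noisy-OR, P(anomaly flag | causes) = 1 − (1−0.03)·∏(1−qᵢ) over the active causes.
Numerator (weight on configurations with cosmic-ray hit): 0.107622 + 0.065105 = 0.172727
The normalizing constant is 0.03·0.76·0.69 + 0.4568·0.76·0.31 + 0.7769·0.24·0.69 + 0.875064·0.24·0.31 = 0.317114
P(cosmic-ray hit | anomaly flag) = 0.172727/0.317114 ≈ 0.545

With the extra evidence:
P(anomaly flag | real transient source) = 0.7769×0.69 + 0.875064×0.31 = 0.536061 + 0.271270 = 0.807331
Of this, 0.271270 comes from 0.875064×0.31 (the cosmic-ray hit=true cases).
Hence the posterior is 0.271270/0.807331 ≈ 0.336.
Conditioning on real transient source lowers the posterior on cosmic-ray hit: the classic explaining-away effect in a common-effect structure.

P(cosmic-ray hit | anomaly flag) ≈ 0.545; P(cosmic-ray hit | anomaly flag, real transient source) ≈ 0.336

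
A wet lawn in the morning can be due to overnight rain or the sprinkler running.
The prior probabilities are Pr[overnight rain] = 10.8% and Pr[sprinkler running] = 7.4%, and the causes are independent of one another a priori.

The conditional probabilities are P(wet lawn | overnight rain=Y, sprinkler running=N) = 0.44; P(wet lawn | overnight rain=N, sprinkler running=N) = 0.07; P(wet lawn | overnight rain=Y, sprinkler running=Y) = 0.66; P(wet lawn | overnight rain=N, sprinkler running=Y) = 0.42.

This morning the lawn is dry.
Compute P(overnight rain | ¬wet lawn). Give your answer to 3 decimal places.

P(overnight rain | ¬wet lawn) ≈ 0.068

Sum P(¬wet lawn|·) weighted by the priors over the 4 (overnight rain, sprinkler running) configurations:
  P(¬wet lawn) = 0.93*0.892*0.926 + 0.58*0.892*0.074 + 0.56*0.108*0.926 + 0.34*0.108*0.074
        = 0.768173 + 0.038285 + 0.056004 + 0.002717 = 0.865179
The terms with overnight rain present sum to 0.058721, so
  P(overnight rain | ¬wet lawn) = 0.058721 / 0.865179 ≈ 0.068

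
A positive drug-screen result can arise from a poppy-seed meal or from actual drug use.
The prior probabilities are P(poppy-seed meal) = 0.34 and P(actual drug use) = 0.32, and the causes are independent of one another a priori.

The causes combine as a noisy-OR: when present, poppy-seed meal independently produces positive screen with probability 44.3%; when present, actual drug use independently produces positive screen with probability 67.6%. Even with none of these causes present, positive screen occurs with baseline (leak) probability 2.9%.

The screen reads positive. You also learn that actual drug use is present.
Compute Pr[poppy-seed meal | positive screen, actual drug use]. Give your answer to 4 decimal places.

Under noisy-OR, P(positive screen | causes) = 1 − (1−0.029)·∏(1−qᵢ) over the active causes.
Sum P(positive screen|·) weighted by the priors over both values of poppy-seed meal:
  P(positive screen | actual drug use) = 0.685396*0.66 + 0.824766*0.34
        = 0.452361 + 0.280420 = 0.732781
Keeping only the poppy-seed meal-present terms gives 0.280420, so
  P(poppy-seed meal | positive screen, actual drug use) = 0.280420 / 0.732781 ≈ 0.3827

Pr[poppy-seed meal | positive screen, actual drug use] ≈ 0.3827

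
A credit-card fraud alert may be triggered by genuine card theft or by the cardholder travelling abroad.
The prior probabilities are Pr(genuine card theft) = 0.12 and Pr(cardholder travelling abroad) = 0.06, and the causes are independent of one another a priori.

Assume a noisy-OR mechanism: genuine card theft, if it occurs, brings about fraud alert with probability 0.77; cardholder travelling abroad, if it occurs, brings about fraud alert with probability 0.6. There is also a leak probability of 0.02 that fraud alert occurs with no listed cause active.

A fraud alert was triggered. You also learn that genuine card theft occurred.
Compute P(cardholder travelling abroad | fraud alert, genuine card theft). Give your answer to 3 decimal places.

Under noisy-OR, P(fraud alert | causes) = 1 − (1−0.02)·∏(1−qᵢ) over the active causes.
P(fraud alert | genuine card theft) = 0.7746·0.94 + 0.90984·0.06 = 0.728124 + 0.054590 = 0.782714
Restricting to configurations with cardholder travelling abroad present: 0.90984·0.06 = 0.054590.
P(cardholder travelling abroad | fraud alert, genuine card theft) = 0.054590 / 0.782714 ≈ 0.070

P(cardholder travelling abroad | fraud alert, genuine card theft) ≈ 0.070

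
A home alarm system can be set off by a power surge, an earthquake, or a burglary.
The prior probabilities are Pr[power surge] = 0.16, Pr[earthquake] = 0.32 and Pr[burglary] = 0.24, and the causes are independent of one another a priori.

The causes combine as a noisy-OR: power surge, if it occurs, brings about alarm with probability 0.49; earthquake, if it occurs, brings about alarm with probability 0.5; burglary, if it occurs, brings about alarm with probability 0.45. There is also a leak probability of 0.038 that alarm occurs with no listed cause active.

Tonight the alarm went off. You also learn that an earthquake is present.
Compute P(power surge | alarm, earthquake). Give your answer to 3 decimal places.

Under noisy-OR, P(alarm | causes) = 1 − (1−0.038)·∏(1−qᵢ) over the active causes.
By total probability over the 4 (power surge, burglary) configurations:
  P(alarm | earthquake) = 0.519*0.84*0.76 + 0.73545*0.84*0.24 + 0.75469*0.16*0.76 + 0.86508*0.16*0.24
        = 0.331330 + 0.148267 + 0.091770 + 0.033219 = 0.604586
The terms with power surge present sum to 0.124989, so
  P(power surge | alarm, earthquake) = 0.124989 / 0.604586 ≈ 0.207

P(power surge | alarm, earthquake) ≈ 0.207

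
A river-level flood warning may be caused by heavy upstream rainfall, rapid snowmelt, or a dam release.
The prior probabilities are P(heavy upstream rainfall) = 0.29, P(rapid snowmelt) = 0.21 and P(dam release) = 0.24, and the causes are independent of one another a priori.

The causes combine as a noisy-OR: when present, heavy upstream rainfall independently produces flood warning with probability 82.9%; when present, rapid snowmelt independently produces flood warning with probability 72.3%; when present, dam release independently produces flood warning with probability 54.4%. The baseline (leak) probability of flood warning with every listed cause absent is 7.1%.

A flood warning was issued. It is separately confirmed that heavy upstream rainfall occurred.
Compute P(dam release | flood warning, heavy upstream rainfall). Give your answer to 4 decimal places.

P(dam release | flood warning, heavy upstream rainfall) ≈ 0.2551

Under noisy-OR, P(flood warning | causes) = 1 − (1−0.071)·∏(1−qᵢ) over the active causes.
For the numerator, keep only dam release=true terms: 0.175865 + 0.049389 = 0.225254
Denominator P(flood warning | heavy upstream rainfall): 0.841141·0.79·0.76 + 0.92756·0.79·0.24 + 0.955996·0.21·0.76 + 0.979934·0.21·0.24 = 0.882852
P(dam release | flood warning, heavy upstream rainfall) = 0.225254/0.882852 ≈ 0.2551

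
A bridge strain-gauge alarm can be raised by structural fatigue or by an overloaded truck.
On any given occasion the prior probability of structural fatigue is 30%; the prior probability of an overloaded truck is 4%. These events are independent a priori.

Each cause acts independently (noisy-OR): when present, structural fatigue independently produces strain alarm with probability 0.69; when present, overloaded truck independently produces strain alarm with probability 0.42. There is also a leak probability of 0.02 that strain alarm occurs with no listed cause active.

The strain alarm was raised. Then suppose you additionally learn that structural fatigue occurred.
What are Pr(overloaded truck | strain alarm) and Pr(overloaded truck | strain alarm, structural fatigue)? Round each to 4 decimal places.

Pr(overloaded truck | strain alarm) ≈ 0.0931; Pr(overloaded truck | strain alarm, structural fatigue) ≈ 0.0470

Under noisy-OR, P(strain alarm | causes) = 1 − (1−0.02)·∏(1−qᵢ) over the active causes.
P(strain alarm) = 0.02×0.7×0.96 + 0.4316×0.7×0.04 + 0.6962×0.3×0.96 + 0.823796×0.3×0.04 = 0.013440 + 0.012085 + 0.200506 + 0.009886 = 0.235917
Of this, 0.021971 comes from 0.012085 + 0.009886 (the overloaded truck=true cases).
P(overloaded truck | strain alarm) = 0.021971 / 0.235917 ≈ 0.0931

Now condition on the additional information:
By total probability over both values of overloaded truck:
  P(strain alarm | structural fatigue) = 0.6962·0.96 + 0.823796·0.04
        = 0.668352 + 0.032952 = 0.701304
Keeping only the overloaded truck-present terms gives 0.032952, so
  P(overloaded truck | strain alarm, structural fatigue) = 0.032952 / 0.701304 ≈ 0.0470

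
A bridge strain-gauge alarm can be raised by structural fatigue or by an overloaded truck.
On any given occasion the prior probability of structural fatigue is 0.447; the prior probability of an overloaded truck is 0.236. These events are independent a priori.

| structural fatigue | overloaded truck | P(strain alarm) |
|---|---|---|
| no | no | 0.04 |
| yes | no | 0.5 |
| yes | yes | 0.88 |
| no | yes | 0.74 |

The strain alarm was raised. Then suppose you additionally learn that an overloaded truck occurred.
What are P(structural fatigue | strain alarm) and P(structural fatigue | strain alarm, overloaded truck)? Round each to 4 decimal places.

P(strain alarm) = 0.04*0.553*0.764 + 0.74*0.553*0.236 + 0.5*0.447*0.764 + 0.88*0.447*0.236 = 0.016900 + 0.096576 + 0.170754 + 0.092833 = 0.377063
Restricting to configurations with structural fatigue present: 0.170754 + 0.092833 = 0.263587.
P(structural fatigue | strain alarm) = 0.263587 / 0.377063 ≈ 0.6991

Now also conditioning on overloaded truck=true:
Weight on structural fatigue=true, given the evidence: 0.88×0.447 = 0.393360
The normalizing constant is 0.74×0.553 + 0.88×0.447 = 0.802580
P(structural fatigue | strain alarm, overloaded truck) = 0.393360/0.802580 ≈ 0.4901
— overloaded truck explains away the evidence for structural fatigue.

P(structural fatigue | strain alarm) ≈ 0.6991; P(structural fatigue | strain alarm, overloaded truck) ≈ 0.4901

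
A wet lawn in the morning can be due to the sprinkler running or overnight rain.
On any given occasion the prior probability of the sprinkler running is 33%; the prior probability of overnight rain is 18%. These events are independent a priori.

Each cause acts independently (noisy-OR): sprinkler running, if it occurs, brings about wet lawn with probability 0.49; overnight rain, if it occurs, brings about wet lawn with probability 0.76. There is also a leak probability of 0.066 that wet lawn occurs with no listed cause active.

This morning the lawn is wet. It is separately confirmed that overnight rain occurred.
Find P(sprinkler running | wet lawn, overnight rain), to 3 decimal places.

Under noisy-OR, P(wet lawn | causes) = 1 − (1−0.066)·∏(1−qᵢ) over the active causes.
P(wet lawn | overnight rain) = 0.77584*0.67 + 0.885678*0.33 = 0.519813 + 0.292274 = 0.812087
The sprinkler running-present share is 0.885678*0.33 = 0.292274.
Hence the posterior is 0.292274/0.812087 ≈ 0.360.

P(sprinkler running | wet lawn, overnight rain) ≈ 0.360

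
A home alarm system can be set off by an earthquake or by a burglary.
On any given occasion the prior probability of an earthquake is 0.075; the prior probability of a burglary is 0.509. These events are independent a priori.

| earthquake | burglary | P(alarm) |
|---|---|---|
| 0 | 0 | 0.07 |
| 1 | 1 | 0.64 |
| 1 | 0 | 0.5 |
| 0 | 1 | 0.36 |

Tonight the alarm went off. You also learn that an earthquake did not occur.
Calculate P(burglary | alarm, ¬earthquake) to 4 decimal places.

Sum P(alarm|·) weighted by the priors over both values of burglary:
  P(alarm | ¬earthquake) = 0.07*0.491 + 0.36*0.509
        = 0.034370 + 0.183240 = 0.217610
The terms with burglary present sum to 0.183240, so
  P(burglary | alarm, ¬earthquake) = 0.183240 / 0.217610 ≈ 0.8421

P(burglary | alarm, ¬earthquake) ≈ 0.8421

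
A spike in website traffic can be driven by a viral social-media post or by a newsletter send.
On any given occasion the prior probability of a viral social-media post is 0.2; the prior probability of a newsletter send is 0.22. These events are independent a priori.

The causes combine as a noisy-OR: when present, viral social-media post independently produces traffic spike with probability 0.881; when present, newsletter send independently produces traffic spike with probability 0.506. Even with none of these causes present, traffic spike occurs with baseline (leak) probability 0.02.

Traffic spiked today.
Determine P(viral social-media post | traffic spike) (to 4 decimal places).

Under noisy-OR, P(traffic spike | causes) = 1 − (1−0.02)·∏(1−qᵢ) over the active causes.
Weight on viral social-media post=true, given the evidence: 0.137807 + 0.041465 = 0.179272
Normalizer over all consistent configurations: 0.02×0.8×0.78 + 0.51588×0.8×0.22 + 0.88338×0.2×0.78 + 0.94239×0.2×0.22 = 0.282547
P(viral social-media post | traffic spike) = 0.179272/0.282547 ≈ 0.6345

P(viral social-media post | traffic spike) ≈ 0.6345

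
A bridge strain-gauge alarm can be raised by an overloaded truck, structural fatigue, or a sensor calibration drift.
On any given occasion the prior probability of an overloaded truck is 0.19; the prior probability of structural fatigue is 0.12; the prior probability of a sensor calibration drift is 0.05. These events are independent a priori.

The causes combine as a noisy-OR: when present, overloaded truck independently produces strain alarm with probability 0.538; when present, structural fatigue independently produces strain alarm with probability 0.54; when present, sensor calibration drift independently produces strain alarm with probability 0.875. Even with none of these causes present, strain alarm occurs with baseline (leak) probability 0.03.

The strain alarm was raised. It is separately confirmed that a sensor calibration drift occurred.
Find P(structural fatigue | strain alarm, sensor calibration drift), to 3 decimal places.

Under noisy-OR, P(strain alarm | causes) = 1 − (1−0.03)·∏(1−qᵢ) over the active causes.
By total probability over the 4 (overloaded truck, structural fatigue) configurations:
  P(strain alarm | sensor calibration drift) = 0.87875*0.81*0.88 + 0.944225*0.81*0.12 + 0.943983*0.19*0.88 + 0.974232*0.19*0.12
        = 0.626373 + 0.091779 + 0.157834 + 0.022212 = 0.898198
Configurations with structural fatigue contribute 0.113991, so
  P(structural fatigue | strain alarm, sensor calibration drift) = 0.113991 / 0.898198 ≈ 0.127

P(structural fatigue | strain alarm, sensor calibration drift) ≈ 0.127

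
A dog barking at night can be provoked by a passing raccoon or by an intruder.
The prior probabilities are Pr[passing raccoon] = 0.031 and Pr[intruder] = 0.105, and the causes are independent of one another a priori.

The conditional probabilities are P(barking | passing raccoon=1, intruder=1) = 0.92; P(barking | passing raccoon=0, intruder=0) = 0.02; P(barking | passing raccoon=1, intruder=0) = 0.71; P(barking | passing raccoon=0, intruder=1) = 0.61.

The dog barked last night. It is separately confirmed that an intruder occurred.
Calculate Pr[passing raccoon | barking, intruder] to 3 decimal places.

Pr[passing raccoon | barking, intruder] ≈ 0.046

P(barking | intruder) = 0.61×0.969 + 0.92×0.031 = 0.591090 + 0.028520 = 0.619610
Of this, 0.028520 comes from 0.92×0.031 (the passing raccoon=true cases).
Hence the posterior is 0.028520/0.619610 ≈ 0.046.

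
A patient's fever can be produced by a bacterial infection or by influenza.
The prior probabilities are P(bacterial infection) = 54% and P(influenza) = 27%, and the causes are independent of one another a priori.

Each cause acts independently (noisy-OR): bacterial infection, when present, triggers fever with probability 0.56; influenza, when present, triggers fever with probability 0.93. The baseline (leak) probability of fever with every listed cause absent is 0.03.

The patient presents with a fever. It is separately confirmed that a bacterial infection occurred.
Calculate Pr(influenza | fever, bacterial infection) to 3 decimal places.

Pr(influenza | fever, bacterial infection) ≈ 0.385

Under noisy-OR, P(fever | causes) = 1 − (1−0.03)·∏(1−qᵢ) over the active causes.
For the numerator, keep only influenza=true terms: 0.970124*0.27 = 0.261933
Normalizer over all consistent configurations: 0.5732*0.73 + 0.970124*0.27 = 0.680369
Posterior = 0.261933 / 0.680369 ≈ 0.385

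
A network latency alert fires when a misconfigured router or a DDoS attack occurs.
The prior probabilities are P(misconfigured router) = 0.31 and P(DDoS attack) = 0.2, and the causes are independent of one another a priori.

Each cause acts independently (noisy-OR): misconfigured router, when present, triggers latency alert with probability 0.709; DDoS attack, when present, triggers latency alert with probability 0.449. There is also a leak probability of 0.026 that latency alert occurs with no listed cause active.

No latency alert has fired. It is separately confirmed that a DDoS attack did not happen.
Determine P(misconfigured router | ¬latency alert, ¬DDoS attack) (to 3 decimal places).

P(misconfigured router | ¬latency alert, ¬DDoS attack) ≈ 0.116

Under noisy-OR, P(latency alert | causes) = 1 − (1−0.026)·∏(1−qᵢ) over the active causes.
By total probability over both values of misconfigured router:
  P(¬latency alert | ¬DDoS attack) = 0.974*0.69 + 0.283434*0.31
        = 0.672060 + 0.087865 = 0.759925
Keeping only the misconfigured router-present terms gives 0.087865, so
  P(misconfigured router | ¬latency alert, ¬DDoS attack) = 0.087865 / 0.759925 ≈ 0.116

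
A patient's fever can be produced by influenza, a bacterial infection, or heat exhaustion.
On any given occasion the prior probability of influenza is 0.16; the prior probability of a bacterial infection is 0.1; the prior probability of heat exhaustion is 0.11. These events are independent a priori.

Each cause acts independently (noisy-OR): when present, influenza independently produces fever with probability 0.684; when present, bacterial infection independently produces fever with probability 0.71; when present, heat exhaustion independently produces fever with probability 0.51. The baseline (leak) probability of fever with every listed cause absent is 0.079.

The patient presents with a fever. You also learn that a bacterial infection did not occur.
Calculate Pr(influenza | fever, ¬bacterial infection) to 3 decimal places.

Under noisy-OR, P(fever | causes) = 1 − (1−0.079)·∏(1−qᵢ) over the active causes.
Enumerate the 4 (influenza, heat exhaustion) configurations and weight by the priors:
  P(fever | ¬bacterial infection) = 0.079·0.84·0.89 + 0.54871·0.84·0.11 + 0.708964·0.16·0.89 + 0.857392·0.16·0.11
        = 0.059060 + 0.050701 + 0.100956 + 0.015090 = 0.225807
The terms with influenza present sum to 0.116046, so
  P(influenza | fever, ¬bacterial infection) = 0.116046 / 0.225807 ≈ 0.514

Pr(influenza | fever, ¬bacterial infection) ≈ 0.514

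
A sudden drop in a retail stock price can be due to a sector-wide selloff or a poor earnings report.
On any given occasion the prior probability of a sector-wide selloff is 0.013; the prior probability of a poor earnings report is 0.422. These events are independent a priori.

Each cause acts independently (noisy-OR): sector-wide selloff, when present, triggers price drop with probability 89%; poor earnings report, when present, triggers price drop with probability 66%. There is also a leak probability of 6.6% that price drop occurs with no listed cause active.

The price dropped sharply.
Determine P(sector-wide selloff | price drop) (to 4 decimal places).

Under noisy-OR, P(price drop | causes) = 1 − (1−0.066)·∏(1−qᵢ) over the active causes.
P(price drop) = 0.066×0.987×0.578 + 0.68244×0.987×0.422 + 0.89726×0.013×0.578 + 0.965068×0.013×0.422 = 0.037652 + 0.284246 + 0.006742 + 0.005294 = 0.333934
Of this, 0.012036 comes from 0.006742 + 0.005294 (the sector-wide selloff=true cases).
Hence the posterior is 0.012036/0.333934 ≈ 0.0360.

P(sector-wide selloff | price drop) ≈ 0.0360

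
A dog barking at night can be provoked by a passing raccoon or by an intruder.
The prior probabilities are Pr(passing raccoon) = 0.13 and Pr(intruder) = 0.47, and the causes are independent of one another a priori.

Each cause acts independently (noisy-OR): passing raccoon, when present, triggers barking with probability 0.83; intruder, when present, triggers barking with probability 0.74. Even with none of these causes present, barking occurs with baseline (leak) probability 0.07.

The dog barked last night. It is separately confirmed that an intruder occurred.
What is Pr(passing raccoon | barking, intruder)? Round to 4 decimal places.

Pr(passing raccoon | barking, intruder) ≈ 0.1589

Under noisy-OR, P(barking | causes) = 1 − (1−0.07)·∏(1−qᵢ) over the active causes.
Numerator (weight on configurations with passing raccoon): 0.958894*0.13 = 0.124656
The normalizing constant is 0.7582*0.87 + 0.958894*0.13 = 0.784290
Posterior = 0.124656 / 0.784290 ≈ 0.1589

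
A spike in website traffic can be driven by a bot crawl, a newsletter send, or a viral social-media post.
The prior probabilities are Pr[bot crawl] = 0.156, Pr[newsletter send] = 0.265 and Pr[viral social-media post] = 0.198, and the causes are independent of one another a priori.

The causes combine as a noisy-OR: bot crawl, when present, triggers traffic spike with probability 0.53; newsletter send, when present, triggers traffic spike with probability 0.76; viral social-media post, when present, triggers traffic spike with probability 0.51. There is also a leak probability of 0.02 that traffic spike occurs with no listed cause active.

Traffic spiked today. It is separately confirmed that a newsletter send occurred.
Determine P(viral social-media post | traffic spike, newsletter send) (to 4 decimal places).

P(viral social-media post | traffic spike, newsletter send) ≈ 0.2197

Under noisy-OR, P(traffic spike | causes) = 1 − (1−0.02)·∏(1−qᵢ) over the active causes.
Sum P(traffic spike|·) weighted by the priors over the 4 (bot crawl, viral social-media post) configurations:
  P(traffic spike | newsletter send) = 0.7648*0.844*0.802 + 0.884752*0.844*0.198 + 0.889456*0.156*0.802 + 0.945833*0.156*0.198
        = 0.517684 + 0.147853 + 0.111282 + 0.029215 = 0.806034
The terms with viral social-media post present sum to 0.177068, so
  P(viral social-media post | traffic spike, newsletter send) = 0.177068 / 0.806034 ≈ 0.2197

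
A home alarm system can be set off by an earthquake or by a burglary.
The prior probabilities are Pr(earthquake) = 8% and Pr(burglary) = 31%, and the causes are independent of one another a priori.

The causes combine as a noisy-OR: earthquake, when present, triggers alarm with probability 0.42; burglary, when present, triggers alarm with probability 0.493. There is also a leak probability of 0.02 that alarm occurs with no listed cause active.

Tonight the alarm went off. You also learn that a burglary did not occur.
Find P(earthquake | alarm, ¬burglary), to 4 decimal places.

P(earthquake | alarm, ¬burglary) ≈ 0.6524

Under noisy-OR, P(alarm | causes) = 1 − (1−0.02)·∏(1−qᵢ) over the active causes.
Numerator (weight on configurations with earthquake): 0.4316×0.08 = 0.034528
Denominator P(alarm | ¬burglary): 0.02×0.92 + 0.4316×0.08 = 0.052928
P(earthquake | alarm, ¬burglary) = 0.034528/0.052928 ≈ 0.6524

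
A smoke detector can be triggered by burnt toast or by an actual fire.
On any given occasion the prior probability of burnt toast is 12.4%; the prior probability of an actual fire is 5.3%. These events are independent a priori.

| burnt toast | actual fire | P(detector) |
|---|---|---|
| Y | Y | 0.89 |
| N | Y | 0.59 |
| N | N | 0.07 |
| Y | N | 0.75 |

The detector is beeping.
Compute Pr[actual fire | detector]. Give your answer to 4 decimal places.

Pr[actual fire | detector] ≈ 0.1853

For the numerator, keep only actual fire=true terms: 0.027393 + 0.005849 = 0.033242
Normalizer over all consistent configurations: 0.07·0.876·0.947 + 0.59·0.876·0.053 + 0.75·0.124·0.947 + 0.89·0.124·0.053 = 0.179383
Posterior = 0.033242 / 0.179383 ≈ 0.1853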